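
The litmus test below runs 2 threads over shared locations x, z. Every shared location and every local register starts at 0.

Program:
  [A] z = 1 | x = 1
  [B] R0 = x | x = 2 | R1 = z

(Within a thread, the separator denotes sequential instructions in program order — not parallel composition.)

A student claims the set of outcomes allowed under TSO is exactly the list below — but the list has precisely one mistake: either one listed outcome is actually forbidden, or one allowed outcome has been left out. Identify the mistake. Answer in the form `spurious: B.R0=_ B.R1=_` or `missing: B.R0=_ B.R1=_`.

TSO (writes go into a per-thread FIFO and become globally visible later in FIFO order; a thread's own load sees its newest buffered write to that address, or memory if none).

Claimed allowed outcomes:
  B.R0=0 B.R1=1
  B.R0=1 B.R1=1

missing: B.R0=0 B.R1=0

outcome vector order: (B.R0,B.R1)
[TSO] allowed = {00; 01; 11}
TSO∖claimed = {00}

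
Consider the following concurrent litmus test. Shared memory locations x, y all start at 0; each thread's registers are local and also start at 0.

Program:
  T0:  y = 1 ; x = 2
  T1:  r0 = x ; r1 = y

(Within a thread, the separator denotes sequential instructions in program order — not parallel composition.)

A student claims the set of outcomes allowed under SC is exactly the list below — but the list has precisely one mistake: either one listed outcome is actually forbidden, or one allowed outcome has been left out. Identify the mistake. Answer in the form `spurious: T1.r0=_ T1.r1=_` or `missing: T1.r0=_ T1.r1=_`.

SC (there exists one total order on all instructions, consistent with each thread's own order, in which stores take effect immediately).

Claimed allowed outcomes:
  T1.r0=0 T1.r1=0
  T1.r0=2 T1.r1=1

outcome vector order: (T1.r0,T1.r1)
SC: 3 outcomes — {<0 0> <0 1> <2 1>}
SC∖claimed = {<0 1>}

missing: T1.r0=0 T1.r1=1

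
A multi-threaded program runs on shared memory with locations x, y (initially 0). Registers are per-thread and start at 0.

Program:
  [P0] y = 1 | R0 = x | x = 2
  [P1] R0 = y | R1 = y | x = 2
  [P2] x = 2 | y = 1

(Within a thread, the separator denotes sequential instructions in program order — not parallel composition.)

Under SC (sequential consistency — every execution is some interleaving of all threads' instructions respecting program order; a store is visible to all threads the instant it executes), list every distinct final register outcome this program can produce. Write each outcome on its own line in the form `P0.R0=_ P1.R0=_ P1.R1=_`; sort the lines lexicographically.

outcome vector order: (P0.R0,P1.R0,P1.R1)
|SC outcomes| = 6

P0.R0=0 P1.R0=0 P1.R1=0
P0.R0=0 P1.R0=0 P1.R1=1
P0.R0=0 P1.R0=1 P1.R1=1
P0.R0=2 P1.R0=0 P1.R1=0
P0.R0=2 P1.R0=0 P1.R1=1
P0.R0=2 P1.R0=1 P1.R1=1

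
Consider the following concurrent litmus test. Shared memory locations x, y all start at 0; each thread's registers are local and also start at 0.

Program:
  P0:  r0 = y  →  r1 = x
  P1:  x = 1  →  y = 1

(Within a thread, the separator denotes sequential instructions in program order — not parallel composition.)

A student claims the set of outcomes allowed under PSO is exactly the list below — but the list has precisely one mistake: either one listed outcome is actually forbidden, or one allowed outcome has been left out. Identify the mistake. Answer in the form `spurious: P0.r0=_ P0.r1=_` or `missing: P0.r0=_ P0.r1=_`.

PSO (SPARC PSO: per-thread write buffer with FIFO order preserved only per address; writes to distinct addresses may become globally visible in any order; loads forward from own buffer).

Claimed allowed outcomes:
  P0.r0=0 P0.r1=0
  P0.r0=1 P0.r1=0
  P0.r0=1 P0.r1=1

missing: P0.r0=0 P0.r1=1

outcome vector order: (P0.r0,P0.r1)
under PSO → 0/0; 0/1; 1/0; 1/1
PSO∖claimed = {0/1}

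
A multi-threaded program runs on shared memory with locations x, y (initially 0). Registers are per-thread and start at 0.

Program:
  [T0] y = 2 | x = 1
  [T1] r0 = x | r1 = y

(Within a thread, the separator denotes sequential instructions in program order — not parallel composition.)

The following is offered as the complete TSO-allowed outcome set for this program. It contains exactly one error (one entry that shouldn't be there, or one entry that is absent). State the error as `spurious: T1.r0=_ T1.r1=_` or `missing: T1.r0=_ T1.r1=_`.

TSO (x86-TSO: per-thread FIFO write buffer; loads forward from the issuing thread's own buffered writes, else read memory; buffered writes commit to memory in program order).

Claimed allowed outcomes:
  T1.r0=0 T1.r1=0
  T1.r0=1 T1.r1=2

missing: T1.r0=0 T1.r1=2

outcome vector order: (T1.r0,T1.r1)
TSO: 3 outcomes — {0/0; 0/2; 1/2}
TSO∖claimed = {0/2}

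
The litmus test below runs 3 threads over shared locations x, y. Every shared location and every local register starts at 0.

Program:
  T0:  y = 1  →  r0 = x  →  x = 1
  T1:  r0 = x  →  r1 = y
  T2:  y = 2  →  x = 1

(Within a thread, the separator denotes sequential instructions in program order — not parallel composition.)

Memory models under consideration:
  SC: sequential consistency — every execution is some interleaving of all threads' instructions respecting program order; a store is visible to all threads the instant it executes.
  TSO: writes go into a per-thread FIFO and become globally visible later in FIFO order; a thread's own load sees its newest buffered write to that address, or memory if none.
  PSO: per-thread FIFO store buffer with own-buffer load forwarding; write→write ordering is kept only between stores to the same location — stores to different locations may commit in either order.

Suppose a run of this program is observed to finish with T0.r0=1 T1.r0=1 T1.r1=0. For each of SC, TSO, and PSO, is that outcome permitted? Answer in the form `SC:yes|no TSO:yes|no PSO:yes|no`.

SC:no TSO:no PSO:yes

outcome vector order: (T0.r0,T1.r0,T1.r1)
under SC → 0/0/0 0/0/1 0/0/2 0/1/1 0/1/2 1/0/0 1/0/1 1/0/2 1/1/1 1/1/2
under TSO → 0/0/0 0/0/1 0/0/2 0/1/1 0/1/2 1/0/0 1/0/1 1/0/2 1/1/1 1/1/2
under PSO → 0/0/0 0/0/1 0/0/2 0/1/0 0/1/1 0/1/2 1/0/0 1/0/1 1/0/2 1/1/0 1/1/1 1/1/2
target 1/1/0 ∈ {PSO}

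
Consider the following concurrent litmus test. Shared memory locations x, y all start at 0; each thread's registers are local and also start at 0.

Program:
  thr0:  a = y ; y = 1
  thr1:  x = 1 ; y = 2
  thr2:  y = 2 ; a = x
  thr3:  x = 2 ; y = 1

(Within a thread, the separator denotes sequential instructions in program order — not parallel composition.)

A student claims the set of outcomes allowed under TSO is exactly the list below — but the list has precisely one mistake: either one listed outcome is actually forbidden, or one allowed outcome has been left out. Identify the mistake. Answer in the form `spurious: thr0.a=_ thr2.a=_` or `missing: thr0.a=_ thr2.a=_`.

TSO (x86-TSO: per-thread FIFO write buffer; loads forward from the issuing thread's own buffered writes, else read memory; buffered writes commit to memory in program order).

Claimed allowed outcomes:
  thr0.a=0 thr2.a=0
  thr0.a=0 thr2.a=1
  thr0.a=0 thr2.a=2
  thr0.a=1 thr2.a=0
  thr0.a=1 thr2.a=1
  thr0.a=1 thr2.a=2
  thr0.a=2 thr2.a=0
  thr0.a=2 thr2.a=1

missing: thr0.a=2 thr2.a=2

outcome vector order: (thr0.a,thr2.a)
under TSO → (0,0), (0,1), (0,2), (1,0), (1,1), (1,2), (2,0), (2,1), (2,2)
TSO∖claimed = {(2,2)}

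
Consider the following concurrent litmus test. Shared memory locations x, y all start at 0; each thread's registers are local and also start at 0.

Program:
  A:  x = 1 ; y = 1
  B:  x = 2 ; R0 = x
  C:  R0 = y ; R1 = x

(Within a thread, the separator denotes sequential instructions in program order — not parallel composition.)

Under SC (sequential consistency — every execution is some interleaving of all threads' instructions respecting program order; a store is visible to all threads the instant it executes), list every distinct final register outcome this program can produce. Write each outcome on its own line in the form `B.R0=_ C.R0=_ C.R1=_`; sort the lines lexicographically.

outcome vector order: (B.R0,C.R0,C.R1)
|SC outcomes| = 9

B.R0=1 C.R0=0 C.R1=0
B.R0=1 C.R0=0 C.R1=1
B.R0=1 C.R0=0 C.R1=2
B.R0=1 C.R0=1 C.R1=1
B.R0=2 C.R0=0 C.R1=0
B.R0=2 C.R0=0 C.R1=1
B.R0=2 C.R0=0 C.R1=2
B.R0=2 C.R0=1 C.R1=1
B.R0=2 C.R0=1 C.R1=2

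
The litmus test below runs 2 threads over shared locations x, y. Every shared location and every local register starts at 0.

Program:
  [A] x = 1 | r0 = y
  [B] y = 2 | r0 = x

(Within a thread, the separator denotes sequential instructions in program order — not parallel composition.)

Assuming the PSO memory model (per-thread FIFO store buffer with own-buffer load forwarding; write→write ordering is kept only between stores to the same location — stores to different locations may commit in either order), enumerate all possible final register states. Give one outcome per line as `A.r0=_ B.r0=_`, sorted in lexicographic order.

A.r0=0 B.r0=0
A.r0=0 B.r0=1
A.r0=2 B.r0=0
A.r0=2 B.r0=1

outcome vector order: (A.r0,B.r0)
|PSO outcomes| = 4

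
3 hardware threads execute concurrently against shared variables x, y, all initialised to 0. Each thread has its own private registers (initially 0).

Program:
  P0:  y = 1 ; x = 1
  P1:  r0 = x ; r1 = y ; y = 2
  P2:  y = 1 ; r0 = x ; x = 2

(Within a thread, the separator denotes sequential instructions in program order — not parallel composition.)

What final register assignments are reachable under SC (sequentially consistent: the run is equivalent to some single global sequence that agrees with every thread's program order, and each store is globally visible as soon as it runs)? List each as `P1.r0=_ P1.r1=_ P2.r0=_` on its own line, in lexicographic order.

P1.r0=0 P1.r1=0 P2.r0=0
P1.r0=0 P1.r1=0 P2.r0=1
P1.r0=0 P1.r1=1 P2.r0=0
P1.r0=0 P1.r1=1 P2.r0=1
P1.r0=1 P1.r1=1 P2.r0=0
P1.r0=1 P1.r1=1 P2.r0=1
P1.r0=2 P1.r1=1 P2.r0=0
P1.r0=2 P1.r1=1 P2.r0=1

outcome vector order: (P1.r0,P1.r1,P2.r0)
|SC outcomes| = 8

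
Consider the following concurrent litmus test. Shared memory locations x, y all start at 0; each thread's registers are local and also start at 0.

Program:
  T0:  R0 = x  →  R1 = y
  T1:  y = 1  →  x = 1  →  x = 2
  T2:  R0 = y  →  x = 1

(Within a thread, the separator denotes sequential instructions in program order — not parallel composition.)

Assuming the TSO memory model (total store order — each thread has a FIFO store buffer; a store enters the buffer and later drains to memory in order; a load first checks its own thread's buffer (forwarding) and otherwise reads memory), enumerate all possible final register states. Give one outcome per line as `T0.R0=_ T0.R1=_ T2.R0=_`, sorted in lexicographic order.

outcome vector order: (T0.R0,T0.R1,T2.R0)
|TSO outcomes| = 9

T0.R0=0 T0.R1=0 T2.R0=0
T0.R0=0 T0.R1=0 T2.R0=1
T0.R0=0 T0.R1=1 T2.R0=0
T0.R0=0 T0.R1=1 T2.R0=1
T0.R0=1 T0.R1=0 T2.R0=0
T0.R0=1 T0.R1=1 T2.R0=0
T0.R0=1 T0.R1=1 T2.R0=1
T0.R0=2 T0.R1=1 T2.R0=0
T0.R0=2 T0.R1=1 T2.R0=1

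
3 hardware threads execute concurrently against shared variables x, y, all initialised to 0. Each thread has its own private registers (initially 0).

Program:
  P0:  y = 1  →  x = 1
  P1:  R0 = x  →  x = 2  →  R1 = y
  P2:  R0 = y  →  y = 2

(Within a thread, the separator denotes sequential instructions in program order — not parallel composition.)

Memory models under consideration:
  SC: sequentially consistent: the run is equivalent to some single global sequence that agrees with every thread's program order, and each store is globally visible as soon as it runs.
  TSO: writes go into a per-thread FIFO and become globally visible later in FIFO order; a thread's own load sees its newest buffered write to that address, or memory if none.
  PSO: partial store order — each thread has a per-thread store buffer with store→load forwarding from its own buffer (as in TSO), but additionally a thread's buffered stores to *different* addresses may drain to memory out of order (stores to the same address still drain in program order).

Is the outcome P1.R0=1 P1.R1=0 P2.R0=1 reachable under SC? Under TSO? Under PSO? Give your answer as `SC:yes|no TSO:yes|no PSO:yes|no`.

SC:no TSO:no PSO:yes

outcome vector order: (P1.R0,P1.R1,P2.R0)
under SC → <0 0 0>, <0 0 1>, <0 1 0>, <0 1 1>, <0 2 0>, <0 2 1>, <1 1 0>, <1 1 1>, <1 2 0>, <1 2 1>
under TSO → <0 0 0>, <0 0 1>, <0 1 0>, <0 1 1>, <0 2 0>, <0 2 1>, <1 1 0>, <1 1 1>, <1 2 0>, <1 2 1>
under PSO → <0 0 0>, <0 0 1>, <0 1 0>, <0 1 1>, <0 2 0>, <0 2 1>, <1 0 0>, <1 0 1>, <1 1 0>, <1 1 1>, <1 2 0>, <1 2 1>
target <1 0 1> ∈ {PSO}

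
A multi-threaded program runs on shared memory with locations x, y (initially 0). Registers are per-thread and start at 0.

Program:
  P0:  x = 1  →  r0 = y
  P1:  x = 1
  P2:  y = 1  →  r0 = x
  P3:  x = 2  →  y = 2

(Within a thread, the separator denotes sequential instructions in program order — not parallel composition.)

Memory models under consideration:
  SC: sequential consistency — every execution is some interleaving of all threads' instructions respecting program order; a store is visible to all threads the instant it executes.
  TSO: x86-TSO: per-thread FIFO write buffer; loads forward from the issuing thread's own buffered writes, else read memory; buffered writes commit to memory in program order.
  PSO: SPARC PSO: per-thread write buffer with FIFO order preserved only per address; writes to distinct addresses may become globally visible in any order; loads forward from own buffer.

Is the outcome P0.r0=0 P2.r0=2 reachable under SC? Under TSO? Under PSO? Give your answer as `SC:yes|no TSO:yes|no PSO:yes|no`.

SC:yes TSO:yes PSO:yes

outcome vector order: (P0.r0,P2.r0)
[SC] allowed = {(0,1), (0,2), (1,0), (1,1), (1,2), (2,0), (2,1), (2,2)}
[TSO] allowed = {(0,0), (0,1), (0,2), (1,0), (1,1), (1,2), (2,0), (2,1), (2,2)}
[PSO] allowed = {(0,0), (0,1), (0,2), (1,0), (1,1), (1,2), (2,0), (2,1), (2,2)}
target (0,2) ∈ {SC,TSO,PSO}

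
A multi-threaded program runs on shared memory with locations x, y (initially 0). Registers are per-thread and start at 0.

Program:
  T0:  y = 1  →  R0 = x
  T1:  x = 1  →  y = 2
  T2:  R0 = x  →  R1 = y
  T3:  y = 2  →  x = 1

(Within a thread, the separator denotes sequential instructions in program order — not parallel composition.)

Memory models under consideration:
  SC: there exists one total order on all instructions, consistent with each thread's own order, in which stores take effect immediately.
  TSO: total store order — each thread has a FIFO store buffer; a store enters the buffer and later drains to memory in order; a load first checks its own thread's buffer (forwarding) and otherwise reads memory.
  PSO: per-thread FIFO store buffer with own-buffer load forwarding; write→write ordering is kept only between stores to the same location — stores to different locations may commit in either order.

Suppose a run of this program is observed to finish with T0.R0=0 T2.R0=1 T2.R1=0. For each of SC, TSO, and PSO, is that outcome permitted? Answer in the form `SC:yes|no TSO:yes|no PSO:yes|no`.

SC:no TSO:yes PSO:yes

outcome vector order: (T0.R0,T2.R0,T2.R1)
[SC] allowed = {<0 0 0>; <0 0 1>; <0 0 2>; <0 1 1>; <0 1 2>; <1 0 0>; <1 0 1>; <1 0 2>; <1 1 0>; <1 1 1>; <1 1 2>}
[TSO] allowed = {<0 0 0>; <0 0 1>; <0 0 2>; <0 1 0>; <0 1 1>; <0 1 2>; <1 0 0>; <1 0 1>; <1 0 2>; <1 1 0>; <1 1 1>; <1 1 2>}
[PSO] allowed = {<0 0 0>; <0 0 1>; <0 0 2>; <0 1 0>; <0 1 1>; <0 1 2>; <1 0 0>; <1 0 1>; <1 0 2>; <1 1 0>; <1 1 1>; <1 1 2>}
target <0 1 0> ∈ {TSO,PSO}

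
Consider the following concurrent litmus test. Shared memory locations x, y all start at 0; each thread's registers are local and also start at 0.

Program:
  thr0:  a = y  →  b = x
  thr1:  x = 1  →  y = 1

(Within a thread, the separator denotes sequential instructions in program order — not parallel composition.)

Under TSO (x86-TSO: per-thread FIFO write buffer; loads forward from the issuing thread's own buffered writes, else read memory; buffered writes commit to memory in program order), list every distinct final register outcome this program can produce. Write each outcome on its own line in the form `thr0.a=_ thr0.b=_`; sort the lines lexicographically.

thr0.a=0 thr0.b=0
thr0.a=0 thr0.b=1
thr0.a=1 thr0.b=1

outcome vector order: (thr0.a,thr0.b)
|TSO outcomes| = 3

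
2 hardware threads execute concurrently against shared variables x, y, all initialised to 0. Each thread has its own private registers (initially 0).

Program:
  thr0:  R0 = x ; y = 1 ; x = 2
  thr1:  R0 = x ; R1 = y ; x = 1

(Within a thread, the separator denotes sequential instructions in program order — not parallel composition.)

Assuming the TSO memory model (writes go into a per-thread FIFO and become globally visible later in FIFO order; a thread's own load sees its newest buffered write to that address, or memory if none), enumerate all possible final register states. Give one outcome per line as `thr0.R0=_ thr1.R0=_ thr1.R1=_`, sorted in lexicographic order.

outcome vector order: (thr0.R0,thr1.R0,thr1.R1)
|TSO outcomes| = 4

thr0.R0=0 thr1.R0=0 thr1.R1=0
thr0.R0=0 thr1.R0=0 thr1.R1=1
thr0.R0=0 thr1.R0=2 thr1.R1=1
thr0.R0=1 thr1.R0=0 thr1.R1=0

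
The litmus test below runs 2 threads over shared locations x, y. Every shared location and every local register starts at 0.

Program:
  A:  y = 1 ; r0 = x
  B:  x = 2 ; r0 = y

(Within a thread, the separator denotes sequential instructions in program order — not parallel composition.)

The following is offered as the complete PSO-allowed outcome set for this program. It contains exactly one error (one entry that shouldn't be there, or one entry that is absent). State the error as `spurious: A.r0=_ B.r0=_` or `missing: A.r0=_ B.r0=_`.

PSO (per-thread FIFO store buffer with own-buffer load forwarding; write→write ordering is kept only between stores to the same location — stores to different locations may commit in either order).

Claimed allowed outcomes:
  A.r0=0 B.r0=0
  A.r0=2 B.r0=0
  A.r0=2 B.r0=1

outcome vector order: (A.r0,B.r0)
under PSO → 00, 01, 20, 21
PSO∖claimed = {01}

missing: A.r0=0 B.r0=1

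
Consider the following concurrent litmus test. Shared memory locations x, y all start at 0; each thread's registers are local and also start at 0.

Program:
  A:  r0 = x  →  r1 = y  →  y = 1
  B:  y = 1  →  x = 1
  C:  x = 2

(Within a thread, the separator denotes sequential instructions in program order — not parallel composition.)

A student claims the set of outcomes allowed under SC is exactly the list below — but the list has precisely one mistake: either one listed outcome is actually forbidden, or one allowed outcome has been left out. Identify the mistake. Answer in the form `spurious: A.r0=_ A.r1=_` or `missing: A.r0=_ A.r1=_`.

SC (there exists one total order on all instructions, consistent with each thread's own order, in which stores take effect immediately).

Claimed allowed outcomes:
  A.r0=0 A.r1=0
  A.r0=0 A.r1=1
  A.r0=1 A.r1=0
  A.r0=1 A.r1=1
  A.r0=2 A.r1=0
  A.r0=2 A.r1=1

outcome vector order: (A.r0,A.r1)
under SC → <0 0>, <0 1>, <1 1>, <2 0>, <2 1>
claimed∖SC = {<1 0>}

spurious: A.r0=1 A.r1=0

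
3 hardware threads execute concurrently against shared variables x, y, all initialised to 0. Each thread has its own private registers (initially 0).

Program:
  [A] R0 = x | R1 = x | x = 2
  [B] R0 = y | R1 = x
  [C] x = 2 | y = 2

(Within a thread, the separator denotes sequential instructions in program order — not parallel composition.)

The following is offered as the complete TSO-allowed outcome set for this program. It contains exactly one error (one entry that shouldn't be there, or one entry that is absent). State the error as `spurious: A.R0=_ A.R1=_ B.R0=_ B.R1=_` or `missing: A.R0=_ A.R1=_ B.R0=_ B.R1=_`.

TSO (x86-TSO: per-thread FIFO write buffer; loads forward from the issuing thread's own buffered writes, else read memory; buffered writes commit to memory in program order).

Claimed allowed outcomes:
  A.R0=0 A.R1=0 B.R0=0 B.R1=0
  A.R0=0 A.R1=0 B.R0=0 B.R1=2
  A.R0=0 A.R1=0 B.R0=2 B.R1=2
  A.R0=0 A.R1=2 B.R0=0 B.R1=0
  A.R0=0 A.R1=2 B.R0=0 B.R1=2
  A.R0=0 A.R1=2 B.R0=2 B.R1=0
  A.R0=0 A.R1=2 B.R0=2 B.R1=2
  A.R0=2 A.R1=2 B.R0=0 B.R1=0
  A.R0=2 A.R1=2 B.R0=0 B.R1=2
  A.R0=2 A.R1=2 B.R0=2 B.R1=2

spurious: A.R0=0 A.R1=2 B.R0=2 B.R1=0

outcome vector order: (A.R0,A.R1,B.R0,B.R1)
under TSO → 0/0/0/0 0/0/0/2 0/0/2/2 0/2/0/0 0/2/0/2 0/2/2/2 2/2/0/0 2/2/0/2 2/2/2/2
claimed∖TSO = {0/2/2/0}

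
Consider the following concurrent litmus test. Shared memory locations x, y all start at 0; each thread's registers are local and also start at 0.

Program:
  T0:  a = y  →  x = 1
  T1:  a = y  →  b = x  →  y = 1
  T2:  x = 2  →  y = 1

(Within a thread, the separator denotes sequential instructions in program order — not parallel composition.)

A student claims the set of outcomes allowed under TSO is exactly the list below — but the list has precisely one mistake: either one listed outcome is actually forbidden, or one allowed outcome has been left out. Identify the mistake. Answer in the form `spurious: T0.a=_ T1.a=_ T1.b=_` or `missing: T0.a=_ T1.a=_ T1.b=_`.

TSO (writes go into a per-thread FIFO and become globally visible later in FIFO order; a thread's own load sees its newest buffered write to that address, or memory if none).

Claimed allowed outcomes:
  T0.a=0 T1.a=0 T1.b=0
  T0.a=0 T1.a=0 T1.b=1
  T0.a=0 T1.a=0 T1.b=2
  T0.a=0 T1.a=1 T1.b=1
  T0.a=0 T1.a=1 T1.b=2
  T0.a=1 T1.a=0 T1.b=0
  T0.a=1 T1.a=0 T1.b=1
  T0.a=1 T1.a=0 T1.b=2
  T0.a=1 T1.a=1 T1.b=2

outcome vector order: (T0.a,T1.a,T1.b)
under TSO → (0,0,0), (0,0,1), (0,0,2), (0,1,1), (0,1,2), (1,0,0), (1,0,1), (1,0,2), (1,1,1), (1,1,2)
TSO∖claimed = {(1,1,1)}

missing: T0.a=1 T1.a=1 T1.b=1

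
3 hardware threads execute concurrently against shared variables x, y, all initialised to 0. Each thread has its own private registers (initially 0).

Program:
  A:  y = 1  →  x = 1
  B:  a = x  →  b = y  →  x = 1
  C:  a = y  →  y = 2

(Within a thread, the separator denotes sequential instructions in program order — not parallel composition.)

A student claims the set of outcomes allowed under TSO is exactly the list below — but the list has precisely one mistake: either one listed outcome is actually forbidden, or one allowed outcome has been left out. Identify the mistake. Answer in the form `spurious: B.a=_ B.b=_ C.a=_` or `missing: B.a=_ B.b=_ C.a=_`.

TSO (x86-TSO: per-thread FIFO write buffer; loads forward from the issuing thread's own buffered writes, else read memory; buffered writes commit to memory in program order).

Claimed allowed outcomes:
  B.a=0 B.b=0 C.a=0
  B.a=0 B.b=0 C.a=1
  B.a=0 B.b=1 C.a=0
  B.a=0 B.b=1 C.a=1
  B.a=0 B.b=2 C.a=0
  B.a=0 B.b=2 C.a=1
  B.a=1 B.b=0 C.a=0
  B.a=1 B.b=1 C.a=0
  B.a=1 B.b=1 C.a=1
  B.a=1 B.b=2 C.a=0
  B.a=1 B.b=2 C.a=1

outcome vector order: (B.a,B.b,C.a)
TSO: 10 outcomes — {<0 0 0> <0 0 1> <0 1 0> <0 1 1> <0 2 0> <0 2 1> <1 1 0> <1 1 1> <1 2 0> <1 2 1>}
claimed∖TSO = {<1 0 0>}

spurious: B.a=1 B.b=0 C.a=0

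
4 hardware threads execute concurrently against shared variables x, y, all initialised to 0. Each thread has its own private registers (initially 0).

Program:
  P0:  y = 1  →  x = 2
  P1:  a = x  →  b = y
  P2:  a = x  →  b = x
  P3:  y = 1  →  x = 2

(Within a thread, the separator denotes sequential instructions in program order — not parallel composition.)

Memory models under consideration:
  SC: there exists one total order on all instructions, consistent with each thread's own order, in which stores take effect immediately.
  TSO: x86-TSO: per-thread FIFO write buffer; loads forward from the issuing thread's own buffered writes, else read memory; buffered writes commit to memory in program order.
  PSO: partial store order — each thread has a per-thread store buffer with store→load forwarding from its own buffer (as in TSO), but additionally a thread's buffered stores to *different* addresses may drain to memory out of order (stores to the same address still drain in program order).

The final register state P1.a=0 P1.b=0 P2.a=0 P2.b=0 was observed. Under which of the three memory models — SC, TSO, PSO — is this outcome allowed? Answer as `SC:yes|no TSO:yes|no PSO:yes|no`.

SC:yes TSO:yes PSO:yes

outcome vector order: (P1.a,P1.b,P2.a,P2.b)
SC: 9 outcomes — {0/0/0/0, 0/0/0/2, 0/0/2/2, 0/1/0/0, 0/1/0/2, 0/1/2/2, 2/1/0/0, 2/1/0/2, 2/1/2/2}
TSO: 9 outcomes — {0/0/0/0, 0/0/0/2, 0/0/2/2, 0/1/0/0, 0/1/0/2, 0/1/2/2, 2/1/0/0, 2/1/0/2, 2/1/2/2}
PSO: 12 outcomes — {0/0/0/0, 0/0/0/2, 0/0/2/2, 0/1/0/0, 0/1/0/2, 0/1/2/2, 2/0/0/0, 2/0/0/2, 2/0/2/2, 2/1/0/0, 2/1/0/2, 2/1/2/2}
target 0/0/0/0 ∈ {SC,TSO,PSO}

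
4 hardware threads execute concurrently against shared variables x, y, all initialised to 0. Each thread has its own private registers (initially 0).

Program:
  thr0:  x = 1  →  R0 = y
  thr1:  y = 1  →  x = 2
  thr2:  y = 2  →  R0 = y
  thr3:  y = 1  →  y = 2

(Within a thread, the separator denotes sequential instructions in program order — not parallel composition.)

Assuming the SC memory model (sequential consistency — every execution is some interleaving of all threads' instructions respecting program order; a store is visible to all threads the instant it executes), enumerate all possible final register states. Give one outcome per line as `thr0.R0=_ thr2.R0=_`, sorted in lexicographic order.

outcome vector order: (thr0.R0,thr2.R0)
|SC outcomes| = 6

thr0.R0=0 thr2.R0=1
thr0.R0=0 thr2.R0=2
thr0.R0=1 thr2.R0=1
thr0.R0=1 thr2.R0=2
thr0.R0=2 thr2.R0=1
thr0.R0=2 thr2.R0=2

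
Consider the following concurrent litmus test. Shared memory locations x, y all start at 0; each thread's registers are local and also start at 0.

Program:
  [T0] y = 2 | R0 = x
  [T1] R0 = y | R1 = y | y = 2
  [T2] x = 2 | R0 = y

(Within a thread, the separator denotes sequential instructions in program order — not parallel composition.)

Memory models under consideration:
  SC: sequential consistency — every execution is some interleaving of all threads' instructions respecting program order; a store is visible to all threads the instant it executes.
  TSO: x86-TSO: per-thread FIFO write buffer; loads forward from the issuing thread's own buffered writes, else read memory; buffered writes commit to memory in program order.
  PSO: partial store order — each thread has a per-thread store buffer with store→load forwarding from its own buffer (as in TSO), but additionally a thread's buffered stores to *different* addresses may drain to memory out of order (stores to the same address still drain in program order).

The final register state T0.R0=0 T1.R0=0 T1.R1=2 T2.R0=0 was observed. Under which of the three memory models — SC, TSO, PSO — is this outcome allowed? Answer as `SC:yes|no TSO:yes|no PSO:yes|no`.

SC:no TSO:yes PSO:yes

outcome vector order: (T0.R0,T1.R0,T1.R1,T2.R0)
under SC → <0 0 0 2> <0 0 2 2> <0 2 2 2> <2 0 0 0> <2 0 0 2> <2 0 2 0> <2 0 2 2> <2 2 2 0> <2 2 2 2>
under TSO → <0 0 0 0> <0 0 0 2> <0 0 2 0> <0 0 2 2> <0 2 2 0> <0 2 2 2> <2 0 0 0> <2 0 0 2> <2 0 2 0> <2 0 2 2> <2 2 2 0> <2 2 2 2>
under PSO → <0 0 0 0> <0 0 0 2> <0 0 2 0> <0 0 2 2> <0 2 2 0> <0 2 2 2> <2 0 0 0> <2 0 0 2> <2 0 2 0> <2 0 2 2> <2 2 2 0> <2 2 2 2>
target <0 0 2 0> ∈ {TSO,PSO}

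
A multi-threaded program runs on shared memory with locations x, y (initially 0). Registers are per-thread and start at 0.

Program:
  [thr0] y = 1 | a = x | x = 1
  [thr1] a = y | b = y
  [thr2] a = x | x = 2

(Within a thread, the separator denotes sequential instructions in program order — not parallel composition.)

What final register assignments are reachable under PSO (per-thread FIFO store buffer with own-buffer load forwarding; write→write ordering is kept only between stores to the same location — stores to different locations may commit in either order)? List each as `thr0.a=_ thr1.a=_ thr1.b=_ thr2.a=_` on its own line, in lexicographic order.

thr0.a=0 thr1.a=0 thr1.b=0 thr2.a=0
thr0.a=0 thr1.a=0 thr1.b=0 thr2.a=1
thr0.a=0 thr1.a=0 thr1.b=1 thr2.a=0
thr0.a=0 thr1.a=0 thr1.b=1 thr2.a=1
thr0.a=0 thr1.a=1 thr1.b=1 thr2.a=0
thr0.a=0 thr1.a=1 thr1.b=1 thr2.a=1
thr0.a=2 thr1.a=0 thr1.b=0 thr2.a=0
thr0.a=2 thr1.a=0 thr1.b=1 thr2.a=0
thr0.a=2 thr1.a=1 thr1.b=1 thr2.a=0

outcome vector order: (thr0.a,thr1.a,thr1.b,thr2.a)
|PSO outcomes| = 9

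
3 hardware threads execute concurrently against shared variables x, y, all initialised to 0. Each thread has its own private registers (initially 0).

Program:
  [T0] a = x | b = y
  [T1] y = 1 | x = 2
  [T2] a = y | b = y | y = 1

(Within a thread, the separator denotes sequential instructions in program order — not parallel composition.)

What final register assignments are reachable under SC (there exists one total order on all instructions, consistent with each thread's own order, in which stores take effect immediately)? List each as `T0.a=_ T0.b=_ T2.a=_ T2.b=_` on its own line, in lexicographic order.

outcome vector order: (T0.a,T0.b,T2.a,T2.b)
|SC outcomes| = 9

T0.a=0 T0.b=0 T2.a=0 T2.b=0
T0.a=0 T0.b=0 T2.a=0 T2.b=1
T0.a=0 T0.b=0 T2.a=1 T2.b=1
T0.a=0 T0.b=1 T2.a=0 T2.b=0
T0.a=0 T0.b=1 T2.a=0 T2.b=1
T0.a=0 T0.b=1 T2.a=1 T2.b=1
T0.a=2 T0.b=1 T2.a=0 T2.b=0
T0.a=2 T0.b=1 T2.a=0 T2.b=1
T0.a=2 T0.b=1 T2.a=1 T2.b=1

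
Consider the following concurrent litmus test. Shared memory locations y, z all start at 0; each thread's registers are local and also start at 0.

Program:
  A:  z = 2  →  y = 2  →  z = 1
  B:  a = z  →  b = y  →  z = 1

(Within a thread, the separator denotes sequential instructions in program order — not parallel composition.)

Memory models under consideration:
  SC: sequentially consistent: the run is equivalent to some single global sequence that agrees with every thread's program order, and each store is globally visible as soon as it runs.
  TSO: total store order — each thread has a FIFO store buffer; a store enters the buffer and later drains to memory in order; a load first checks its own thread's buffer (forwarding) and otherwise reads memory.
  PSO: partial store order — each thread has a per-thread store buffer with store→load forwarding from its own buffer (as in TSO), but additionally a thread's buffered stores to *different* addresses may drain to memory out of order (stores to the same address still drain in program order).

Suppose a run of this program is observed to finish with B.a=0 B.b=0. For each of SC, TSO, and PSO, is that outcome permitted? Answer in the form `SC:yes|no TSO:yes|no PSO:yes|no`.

outcome vector order: (B.a,B.b)
[SC] allowed = {(0,0), (0,2), (1,2), (2,0), (2,2)}
[TSO] allowed = {(0,0), (0,2), (1,2), (2,0), (2,2)}
[PSO] allowed = {(0,0), (0,2), (1,0), (1,2), (2,0), (2,2)}
target (0,0) ∈ {SC,TSO,PSO}

SC:yes TSO:yes PSO:yes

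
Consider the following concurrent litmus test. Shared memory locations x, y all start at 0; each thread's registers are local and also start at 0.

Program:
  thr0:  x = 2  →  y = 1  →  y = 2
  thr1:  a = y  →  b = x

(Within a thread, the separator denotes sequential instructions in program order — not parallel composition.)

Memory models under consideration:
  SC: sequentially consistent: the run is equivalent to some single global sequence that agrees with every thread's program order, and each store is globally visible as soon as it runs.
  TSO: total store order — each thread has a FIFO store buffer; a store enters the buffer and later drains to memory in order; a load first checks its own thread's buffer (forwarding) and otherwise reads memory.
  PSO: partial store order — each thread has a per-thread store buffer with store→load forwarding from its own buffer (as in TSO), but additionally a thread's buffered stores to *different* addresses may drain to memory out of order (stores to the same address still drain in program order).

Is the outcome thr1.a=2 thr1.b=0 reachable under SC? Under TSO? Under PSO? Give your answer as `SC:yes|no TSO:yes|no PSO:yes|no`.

SC:no TSO:no PSO:yes

outcome vector order: (thr1.a,thr1.b)
[SC] allowed = {<0 0>; <0 2>; <1 2>; <2 2>}
[TSO] allowed = {<0 0>; <0 2>; <1 2>; <2 2>}
[PSO] allowed = {<0 0>; <0 2>; <1 0>; <1 2>; <2 0>; <2 2>}
target <2 0> ∈ {PSO}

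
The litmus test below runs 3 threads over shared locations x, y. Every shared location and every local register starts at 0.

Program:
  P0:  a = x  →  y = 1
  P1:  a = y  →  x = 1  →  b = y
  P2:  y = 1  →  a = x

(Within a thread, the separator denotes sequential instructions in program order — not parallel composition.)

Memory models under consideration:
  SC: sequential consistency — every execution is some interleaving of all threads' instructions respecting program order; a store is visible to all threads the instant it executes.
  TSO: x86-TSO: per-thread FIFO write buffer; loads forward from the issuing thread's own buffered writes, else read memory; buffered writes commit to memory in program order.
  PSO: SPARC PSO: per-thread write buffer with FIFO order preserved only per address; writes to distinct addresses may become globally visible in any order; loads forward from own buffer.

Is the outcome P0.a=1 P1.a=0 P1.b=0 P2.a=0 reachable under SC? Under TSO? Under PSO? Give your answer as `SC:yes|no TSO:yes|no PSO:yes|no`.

SC:no TSO:yes PSO:yes

outcome vector order: (P0.a,P1.a,P1.b,P2.a)
SC: 10 outcomes — {(0,0,0,1); (0,0,1,0); (0,0,1,1); (0,1,1,0); (0,1,1,1); (1,0,0,1); (1,0,1,0); (1,0,1,1); (1,1,1,0); (1,1,1,1)}
TSO: 12 outcomes — {(0,0,0,0); (0,0,0,1); (0,0,1,0); (0,0,1,1); (0,1,1,0); (0,1,1,1); (1,0,0,0); (1,0,0,1); (1,0,1,0); (1,0,1,1); (1,1,1,0); (1,1,1,1)}
PSO: 12 outcomes — {(0,0,0,0); (0,0,0,1); (0,0,1,0); (0,0,1,1); (0,1,1,0); (0,1,1,1); (1,0,0,0); (1,0,0,1); (1,0,1,0); (1,0,1,1); (1,1,1,0); (1,1,1,1)}
target (1,0,0,0) ∈ {TSO,PSO}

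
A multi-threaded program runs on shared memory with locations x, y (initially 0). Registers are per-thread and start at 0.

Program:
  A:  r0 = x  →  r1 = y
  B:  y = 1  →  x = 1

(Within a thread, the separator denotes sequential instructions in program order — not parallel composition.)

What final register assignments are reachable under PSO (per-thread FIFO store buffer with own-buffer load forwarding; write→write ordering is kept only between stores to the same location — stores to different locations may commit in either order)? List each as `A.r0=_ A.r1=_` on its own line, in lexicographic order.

outcome vector order: (A.r0,A.r1)
|PSO outcomes| = 4

A.r0=0 A.r1=0
A.r0=0 A.r1=1
A.r0=1 A.r1=0
A.r0=1 A.r1=1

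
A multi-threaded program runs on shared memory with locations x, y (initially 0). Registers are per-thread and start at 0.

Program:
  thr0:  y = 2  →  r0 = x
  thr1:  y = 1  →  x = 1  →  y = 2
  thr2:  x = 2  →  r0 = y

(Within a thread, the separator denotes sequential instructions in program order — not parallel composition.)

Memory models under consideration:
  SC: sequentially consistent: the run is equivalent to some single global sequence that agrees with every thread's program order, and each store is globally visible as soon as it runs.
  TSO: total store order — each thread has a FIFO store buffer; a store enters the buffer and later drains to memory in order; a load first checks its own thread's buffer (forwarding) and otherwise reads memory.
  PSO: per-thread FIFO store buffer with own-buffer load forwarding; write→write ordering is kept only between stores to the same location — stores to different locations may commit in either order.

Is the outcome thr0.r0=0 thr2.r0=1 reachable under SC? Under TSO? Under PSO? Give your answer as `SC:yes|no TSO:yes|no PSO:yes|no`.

outcome vector order: (thr0.r0,thr2.r0)
[SC] allowed = {0/1 0/2 1/0 1/1 1/2 2/0 2/1 2/2}
[TSO] allowed = {0/0 0/1 0/2 1/0 1/1 1/2 2/0 2/1 2/2}
[PSO] allowed = {0/0 0/1 0/2 1/0 1/1 1/2 2/0 2/1 2/2}
target 0/1 ∈ {SC,TSO,PSO}

SC:yes TSO:yes PSO:yes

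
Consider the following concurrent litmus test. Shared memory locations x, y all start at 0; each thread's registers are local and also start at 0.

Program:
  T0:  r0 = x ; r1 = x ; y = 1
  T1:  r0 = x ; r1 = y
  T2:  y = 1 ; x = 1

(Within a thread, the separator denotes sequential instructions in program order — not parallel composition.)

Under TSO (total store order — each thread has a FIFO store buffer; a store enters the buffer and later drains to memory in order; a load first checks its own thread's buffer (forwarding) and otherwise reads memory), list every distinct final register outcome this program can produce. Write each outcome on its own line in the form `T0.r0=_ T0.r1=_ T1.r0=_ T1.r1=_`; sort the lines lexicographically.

outcome vector order: (T0.r0,T0.r1,T1.r0,T1.r1)
|TSO outcomes| = 9

T0.r0=0 T0.r1=0 T1.r0=0 T1.r1=0
T0.r0=0 T0.r1=0 T1.r0=0 T1.r1=1
T0.r0=0 T0.r1=0 T1.r0=1 T1.r1=1
T0.r0=0 T0.r1=1 T1.r0=0 T1.r1=0
T0.r0=0 T0.r1=1 T1.r0=0 T1.r1=1
T0.r0=0 T0.r1=1 T1.r0=1 T1.r1=1
T0.r0=1 T0.r1=1 T1.r0=0 T1.r1=0
T0.r0=1 T0.r1=1 T1.r0=0 T1.r1=1
T0.r0=1 T0.r1=1 T1.r0=1 T1.r1=1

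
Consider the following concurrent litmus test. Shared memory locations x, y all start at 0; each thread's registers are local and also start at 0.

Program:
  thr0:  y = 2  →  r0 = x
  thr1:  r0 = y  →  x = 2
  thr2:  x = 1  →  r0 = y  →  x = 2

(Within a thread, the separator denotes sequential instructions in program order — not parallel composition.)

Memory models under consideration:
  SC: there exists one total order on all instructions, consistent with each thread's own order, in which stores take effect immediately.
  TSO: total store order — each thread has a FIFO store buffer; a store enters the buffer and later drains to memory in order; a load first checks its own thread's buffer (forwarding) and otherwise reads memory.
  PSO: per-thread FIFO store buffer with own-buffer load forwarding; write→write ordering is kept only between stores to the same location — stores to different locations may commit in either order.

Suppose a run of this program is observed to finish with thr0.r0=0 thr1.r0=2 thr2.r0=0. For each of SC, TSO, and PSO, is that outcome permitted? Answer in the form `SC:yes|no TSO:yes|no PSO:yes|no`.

SC:no TSO:yes PSO:yes

outcome vector order: (thr0.r0,thr1.r0,thr2.r0)
SC (10): 0/0/2; 0/2/2; 1/0/0; 1/0/2; 1/2/0; 1/2/2; 2/0/0; 2/0/2; 2/2/0; 2/2/2
TSO (12): 0/0/0; 0/0/2; 0/2/0; 0/2/2; 1/0/0; 1/0/2; 1/2/0; 1/2/2; 2/0/0; 2/0/2; 2/2/0; 2/2/2
PSO (12): 0/0/0; 0/0/2; 0/2/0; 0/2/2; 1/0/0; 1/0/2; 1/2/0; 1/2/2; 2/0/0; 2/0/2; 2/2/0; 2/2/2
target 0/2/0 ∈ {TSO,PSO}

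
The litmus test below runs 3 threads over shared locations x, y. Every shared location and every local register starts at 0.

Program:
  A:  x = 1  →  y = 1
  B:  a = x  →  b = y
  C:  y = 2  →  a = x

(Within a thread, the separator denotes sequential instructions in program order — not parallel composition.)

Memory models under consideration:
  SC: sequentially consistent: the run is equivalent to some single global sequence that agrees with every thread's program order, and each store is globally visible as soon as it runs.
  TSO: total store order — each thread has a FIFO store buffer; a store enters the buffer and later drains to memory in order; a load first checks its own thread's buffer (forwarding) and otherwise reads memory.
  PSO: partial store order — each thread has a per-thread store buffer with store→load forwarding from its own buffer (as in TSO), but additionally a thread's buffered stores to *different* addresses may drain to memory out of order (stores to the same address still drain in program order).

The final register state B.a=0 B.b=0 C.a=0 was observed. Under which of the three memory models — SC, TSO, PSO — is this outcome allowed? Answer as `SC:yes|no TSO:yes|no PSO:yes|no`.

outcome vector order: (B.a,B.b,C.a)
SC (11): 000; 001; 010; 011; 020; 021; 101; 110; 111; 120; 121
TSO (12): 000; 001; 010; 011; 020; 021; 100; 101; 110; 111; 120; 121
PSO (12): 000; 001; 010; 011; 020; 021; 100; 101; 110; 111; 120; 121
target 000 ∈ {SC,TSO,PSO}

SC:yes TSO:yes PSO:yes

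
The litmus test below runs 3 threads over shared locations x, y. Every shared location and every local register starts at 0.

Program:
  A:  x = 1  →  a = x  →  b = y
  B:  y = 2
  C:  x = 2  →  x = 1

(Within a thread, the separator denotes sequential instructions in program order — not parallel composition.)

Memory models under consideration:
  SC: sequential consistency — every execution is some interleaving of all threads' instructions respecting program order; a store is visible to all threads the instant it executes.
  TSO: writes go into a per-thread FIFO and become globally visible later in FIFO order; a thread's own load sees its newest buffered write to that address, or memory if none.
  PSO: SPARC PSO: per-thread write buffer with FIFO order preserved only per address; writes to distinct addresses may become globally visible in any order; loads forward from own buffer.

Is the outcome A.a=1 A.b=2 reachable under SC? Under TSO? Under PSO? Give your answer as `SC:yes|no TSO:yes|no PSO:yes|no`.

outcome vector order: (A.a,A.b)
SC: 4 outcomes — {<1 0> <1 2> <2 0> <2 2>}
TSO: 4 outcomes — {<1 0> <1 2> <2 0> <2 2>}
PSO: 4 outcomes — {<1 0> <1 2> <2 0> <2 2>}
target <1 2> ∈ {SC,TSO,PSO}

SC:yes TSO:yes PSO:yes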